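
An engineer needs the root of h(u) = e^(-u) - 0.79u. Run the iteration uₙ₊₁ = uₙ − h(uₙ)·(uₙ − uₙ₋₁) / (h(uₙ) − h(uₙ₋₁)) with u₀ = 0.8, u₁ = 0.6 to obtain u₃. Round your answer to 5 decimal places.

h(0.8) = -0.1826710, h(0.6) = 0.0748116
u₂ = 0.6000000 − 0.0748116·(0.6000000 − 0.8000000) / (0.0748116 − (-0.1826710)) = 0.6000000 − (-0.0149623)/(0.2574827) = 0.6581100
h(0.6581100) = -0.0020778
u₃ = 0.6581100 − (-0.0020778)·(0.6581100 − 0.6000000) / (-0.0020778 − 0.0748116) = 0.6581100 − (-0.0001207)/(-0.0768895) = 0.6565397

0.65654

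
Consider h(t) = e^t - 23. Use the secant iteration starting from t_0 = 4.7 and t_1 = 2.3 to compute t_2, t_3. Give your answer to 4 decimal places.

2.6127, 3.4124

h(4.7) = 86.947172, h(2.3) = -13.025818
t_2 = 2.300000 − (-13.025818)·(2.300000 − 4.700000) / (-13.025818 − 86.947172) = 2.300000 − (31.261962)/(-99.972990) = 2.612704
h(2.612704) = -9.364126
t_3 = 2.612704 − (-9.364126)·(2.612704 − 2.300000) / (-9.364126 − (-13.025818)) = 2.612704 − (-2.928201)/(3.661691) = 3.412389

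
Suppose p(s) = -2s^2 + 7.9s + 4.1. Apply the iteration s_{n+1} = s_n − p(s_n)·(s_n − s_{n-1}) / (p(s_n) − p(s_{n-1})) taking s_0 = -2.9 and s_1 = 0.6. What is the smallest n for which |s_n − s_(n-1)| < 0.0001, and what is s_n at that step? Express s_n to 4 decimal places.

p(-2.9) = -35.630000, p(0.6) = 8.120000
s_2 = 0.600000 − 8.120000·(3.500000)/(43.750000) = -0.049600;  |Δ| = 0.649600
p(-0.049600) = 3.703240
s_3 = -0.049600 − 3.703240·(-0.649600)/(-4.416760) = -0.594258;  |Δ| = 0.544658
p(-0.594258) = -1.300925
s_4 = -0.594258 − (-1.300925)·(-0.544658)/(-5.004165) = -0.452664;  |Δ| = 0.141594
p(-0.452664) = 0.114143
s_5 = -0.452664 − 0.114143·(0.141594)/(1.415068) = -0.464086;  |Δ| = 0.011421
p(-0.464086) = 0.002973
s_6 = -0.464086 − 0.002973·(-0.011421)/(-0.111169) = -0.464391;  |Δ| = 0.000305
p(-0.464391) = -0.000007
s_7 = -0.464391 − (-0.000007)·(-0.000305)/(-0.002981) = -0.464390;  |Δ| = 0.000001
|s_7 − s_6| = 0.000001 < 0.0001

n = 7, s_n = -0.4644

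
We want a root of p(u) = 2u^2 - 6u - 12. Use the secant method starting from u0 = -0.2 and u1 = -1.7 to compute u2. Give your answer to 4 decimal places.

p(-0.2) = -10.720000, p(-1.7) = 3.980000
u2 = -1.700000 − 3.980000·(-1.700000 − (-0.200000)) / (3.980000 − (-10.720000)) = -1.700000 − (-5.970000)/(14.700000) = -1.293878

-1.2939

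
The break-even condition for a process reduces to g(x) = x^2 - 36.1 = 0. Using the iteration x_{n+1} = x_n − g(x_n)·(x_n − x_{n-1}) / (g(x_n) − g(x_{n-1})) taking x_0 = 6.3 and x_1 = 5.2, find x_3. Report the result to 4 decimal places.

g(6.3) = 3.590000, g(5.2) = -9.060000
x_2 = 5.200000 − (-9.060000)·(5.200000 − 6.300000) / (-9.060000 − 3.590000) = 5.200000 − (9.966000)/(-12.650000) = 5.987826
g(5.987826) = -0.245939
x_3 = 5.987826 − (-0.245939)·(5.987826 − 5.200000) / (-0.245939 − (-9.060000)) = 5.987826 − (-0.193757)/(8.814061) = 6.009809

6.0098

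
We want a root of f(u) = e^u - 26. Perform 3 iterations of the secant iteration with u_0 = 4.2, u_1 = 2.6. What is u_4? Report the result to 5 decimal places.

f(4.2) = 40.6863310, f(2.6) = -12.5362620
u_2 = 2.6000000 − (-12.5362620)·(2.6000000 − 4.2000000) / (-12.5362620 − 40.6863310) = 2.6000000 − (20.0580191)/(-53.2225930) = 2.9768704
f(2.9768704) = -6.3737023
u_3 = 2.9768704 − (-6.3737023)·(2.9768704 − 2.6000000) / (-6.3737023 − (-12.5362620)) = 2.9768704 − (-2.4020596)/(6.1625596) = 3.3666532
f(3.3666532) = 2.9813688
u_4 = 3.3666532 − 2.9813688·(3.3666532 − 2.9768704) / (2.9813688 − (-6.3737023)) = 3.3666532 − (1.1620862)/(9.3550711) = 3.2424332

3.24243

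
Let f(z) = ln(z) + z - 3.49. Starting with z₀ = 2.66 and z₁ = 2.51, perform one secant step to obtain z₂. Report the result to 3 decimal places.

2.553

f(2.66) = 0.14833, f(2.51) = -0.05972
z₂ = 2.51000 − (-0.05972)·(2.51000 − 2.66000) / (-0.05972 − 0.14833) = 2.51000 − (0.00896)/(-0.20804) = 2.55306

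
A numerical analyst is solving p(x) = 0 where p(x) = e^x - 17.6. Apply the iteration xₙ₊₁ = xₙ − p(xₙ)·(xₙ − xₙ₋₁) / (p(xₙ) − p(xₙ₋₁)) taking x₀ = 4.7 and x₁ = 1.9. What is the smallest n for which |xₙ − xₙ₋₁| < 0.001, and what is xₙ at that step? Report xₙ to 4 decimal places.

p(4.7) = 92.347172, p(1.9) = -10.914106
x₂ = 1.900000 − (-10.914106)·(-2.800000)/(-103.261278) = 2.195943;  |Δ| = 0.295943
p(2.195943) = -8.611523
x₃ = 2.195943 − (-8.611523)·(0.295943)/(2.302583) = 3.302754;  |Δ| = 1.106811
p(3.302754) = 9.587420
x₄ = 3.302754 − 9.587420·(1.106811)/(18.198944) = 2.719673;  |Δ| = 0.583081
p(2.719673) = -2.424638
x₅ = 2.719673 − (-2.424638)·(-0.583081)/(-12.012059) = 2.837368;  |Δ| = 0.117695
p(2.837368) = -0.529218
x₆ = 2.837368 − (-0.529218)·(0.117695)/(1.895420) = 2.870230;  |Δ| = 0.032862
p(2.870230) = 0.041073
x₇ = 2.870230 − 0.041073·(0.032862)/(0.570291) = 2.867863;  |Δ| = 0.002367
p(2.867863) = -0.000629
x₈ = 2.867863 − (-0.000629)·(-0.002367)/(-0.041702) = 2.867899;  |Δ| = 0.000036
|x₈ − x₇| = 0.000036 < 0.001

n = 8, xₙ = 2.8679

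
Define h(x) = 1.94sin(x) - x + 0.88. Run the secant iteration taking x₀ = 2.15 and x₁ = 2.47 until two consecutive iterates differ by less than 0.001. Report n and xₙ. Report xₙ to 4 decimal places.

h(2.15) = 0.353584, h(2.47) = -0.382867
x₂ = 2.470000 − (-0.382867)·(0.320000)/(-0.736451) = 2.303638;  |Δ| = 0.166362
h(2.303638) = 0.018318
x₃ = 2.303638 − 0.018318·(-0.166362)/(0.401185) = 2.311234;  |Δ| = 0.007596
h(2.311234) = 0.000822
x₄ = 2.311234 − 0.000822·(0.007596)/(-0.017496) = 2.311591;  |Δ| = 0.000357
|x₄ − x₃| = 0.000357 < 0.001

n = 4, xₙ = 2.3116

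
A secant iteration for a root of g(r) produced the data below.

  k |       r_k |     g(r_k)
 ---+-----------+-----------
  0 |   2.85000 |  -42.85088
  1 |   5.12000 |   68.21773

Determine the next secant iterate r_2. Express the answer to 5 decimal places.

3.72578

r_2 = 5.12000 − 68.21773·(5.12000 − 2.85000) / (68.21773 − (-42.85088))
   = 5.12000 − (154.8542471)/(111.0686100) = 3.7257785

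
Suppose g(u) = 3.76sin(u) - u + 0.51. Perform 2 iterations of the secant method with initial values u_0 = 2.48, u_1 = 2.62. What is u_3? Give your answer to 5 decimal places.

2.56374

g(2.48) = 0.3400472, g(2.62) = -0.2365362
u_2 = 2.6200000 − (-0.2365362)·(2.6200000 − 2.4800000) / (-0.2365362 − 0.3400472) = 2.6200000 − (-0.0331151)/(-0.5765834) = 2.5625667
g(2.5625667) = 0.0049387
u_3 = 2.5625667 − 0.0049387·(2.5625667 − 2.6200000) / (0.0049387 − (-0.2365362)) = 2.5625667 − (-0.0002836)/(0.2414749) = 2.5637414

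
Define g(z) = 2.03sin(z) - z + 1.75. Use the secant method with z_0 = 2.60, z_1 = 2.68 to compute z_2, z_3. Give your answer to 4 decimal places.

g(2.60) = 0.196468, g(2.68) = -0.025889
z_2 = 2.680000 − (-0.025889)·(2.680000 − 2.600000) / (-0.025889 − 0.196468) = 2.680000 − (-0.002071)/(-0.222357) = 2.670685
g(2.670685) = 0.000315
z_3 = 2.670685 − 0.000315·(2.670685 − 2.680000) / (0.000315 − (-0.025889)) = 2.670685 − (-0.000003)/(0.026205) = 2.670798

2.6707, 2.6708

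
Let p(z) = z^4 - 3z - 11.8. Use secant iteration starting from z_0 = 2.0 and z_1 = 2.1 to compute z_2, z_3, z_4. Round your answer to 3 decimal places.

2.057, 2.059, 2.059

p(2.0) = -1.80000, p(2.1) = 1.34810
z_2 = 2.10000 − 1.34810·(2.10000 − 2.00000) / (1.34810 − (-1.80000)) = 2.10000 − (0.13481)/(3.14810) = 2.05718
p(2.05718) = -0.06189
z_3 = 2.05718 − (-0.06189)·(2.05718 − 2.10000) / (-0.06189 − 1.34810) = 2.05718 − (0.00265)/(-1.40999) = 2.05906
p(2.05906) = -0.00198
z_4 = 2.05906 − (-0.00198)·(2.05906 − 2.05718) / (-0.00198 − (-0.06189)) = 2.05906 − (0.00000)/(0.05991) = 2.05912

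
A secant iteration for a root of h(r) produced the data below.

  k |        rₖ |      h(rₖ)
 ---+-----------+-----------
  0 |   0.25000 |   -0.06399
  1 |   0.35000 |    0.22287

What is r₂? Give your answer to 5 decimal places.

0.27231

r₂ = 0.35000 − 0.22287·(0.35000 − 0.25000) / (0.22287 − (-0.06399))
   = 0.35000 − (0.0222870)/(0.2868600) = 0.2723070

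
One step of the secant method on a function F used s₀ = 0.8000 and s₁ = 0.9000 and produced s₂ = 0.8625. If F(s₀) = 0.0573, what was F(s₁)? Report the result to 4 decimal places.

The secant line through (0.8000, 0.0573) and (0.9000, F(s₁)) crosses zero at s₂ = 0.8625.
So (0.8000, 0.0573), (0.9000, F(s₁)), (0.8625, 0) are collinear:
F(s₁) = 0.0573 · (0.9000 − 0.8625) / (0.8000 − 0.8625) = 0.0573 · (0.037500)/(-0.062500) = -0.034380

-0.0344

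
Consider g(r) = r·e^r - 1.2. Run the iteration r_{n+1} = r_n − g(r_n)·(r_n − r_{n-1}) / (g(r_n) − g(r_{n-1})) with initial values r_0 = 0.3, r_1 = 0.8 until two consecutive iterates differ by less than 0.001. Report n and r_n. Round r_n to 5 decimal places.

g(0.3) = -0.7950424, g(0.8) = 0.5804327
r_2 = 0.8000000 − 0.5804327·(0.5000000)/(1.3754751) = 0.5890065;  |Δ| = 0.2109935
g(0.5890065) = -0.1384944
r_3 = 0.5890065 − (-0.1384944)·(-0.2109935)/(-0.7189271) = 0.6296523;  |Δ| = 0.0406459
g(0.6296523) = -0.0181691
r_4 = 0.6296523 − (-0.0181691)·(0.0406459)/(0.1203253) = 0.6357898;  |Δ| = 0.0061375
g(0.6357898) = 0.0006975
r_5 = 0.6357898 − 0.0006975·(0.0061375)/(0.0188666) = 0.6355629;  |Δ| = 0.0002269
|r_5 − r_4| = 0.0002269 < 0.001

n = 5, r_n = 0.63556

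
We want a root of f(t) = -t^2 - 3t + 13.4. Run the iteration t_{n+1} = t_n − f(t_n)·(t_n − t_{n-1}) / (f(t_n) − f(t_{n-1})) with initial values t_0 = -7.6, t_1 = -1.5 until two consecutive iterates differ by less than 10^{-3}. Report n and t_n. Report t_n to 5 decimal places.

f(-7.6) = -21.5600000, f(-1.5) = 15.6500000
t_2 = -1.5000000 − 15.6500000·(6.1000000)/(37.2100000) = -4.0655738;  |Δ| = 2.5655738
f(-4.0655738) = 9.0678312
t_3 = -4.0655738 − 9.0678312·(-2.5655738)/(-6.5821688) = -7.6000000;  |Δ| = 3.5344262
f(-7.6000000) = -21.5600000
t_4 = -7.6000000 − (-21.5600000)·(-3.5344262)/(-30.6278312) = -5.1119939;  |Δ| = 2.4880061
f(-5.1119939) = 2.6034997
t_5 = -5.1119939 − 2.6034997·(2.4880061)/(24.1634997) = -5.3800645;  |Δ| = 0.2680706
f(-5.3800645) = 0.5950994
t_6 = -5.3800645 − 0.5950994·(-0.2680706)/(-2.0084004) = -5.4594952;  |Δ| = 0.0794307
f(-5.4594952) = -0.0276023
t_7 = -5.4594952 − (-0.0276023)·(-0.0794307)/(-0.6227016) = -5.4559743;  |Δ| = 0.0035209
f(-5.4559743) = 0.0002673
t_8 = -5.4559743 − 0.0002673·(0.0035209)/(0.0278695) = -5.4560081;  |Δ| = 0.0000338
|t_8 − t_7| = 0.0000338 < 10^{-3}

n = 8, t_n = -5.45601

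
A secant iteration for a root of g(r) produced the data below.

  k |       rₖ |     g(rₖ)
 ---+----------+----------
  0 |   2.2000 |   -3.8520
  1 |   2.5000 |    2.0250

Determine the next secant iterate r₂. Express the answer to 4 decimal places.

2.3966

r₂ = 2.5000 − 2.0250·(2.5000 − 2.2000) / (2.0250 − (-3.8520))
   = 2.5000 − (0.607500)/(5.877000) = 2.396631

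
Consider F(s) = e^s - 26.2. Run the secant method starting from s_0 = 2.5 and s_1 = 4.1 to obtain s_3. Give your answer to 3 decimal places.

F(2.5) = -14.01751, F(4.1) = 34.14029
s_2 = 4.10000 − 34.14029·(4.10000 − 2.50000) / (34.14029 − (-14.01751)) = 4.10000 − (54.62446)/(48.15779) = 2.96572
F(2.96572) = -6.79134
s_3 = 2.96572 − (-6.79134)·(2.96572 − 4.10000) / (-6.79134 − 34.14029) = 2.96572 − (7.70329)/(-40.93163) = 3.15392

3.154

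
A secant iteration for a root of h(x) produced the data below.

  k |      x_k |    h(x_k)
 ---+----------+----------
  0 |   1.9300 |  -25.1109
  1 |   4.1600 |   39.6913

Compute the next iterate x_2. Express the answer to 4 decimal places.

2.7941

x_2 = 4.1600 − 39.6913·(4.1600 − 1.9300) / (39.6913 − (-25.1109))
   = 4.1600 − (88.511599)/(64.802200) = 2.794127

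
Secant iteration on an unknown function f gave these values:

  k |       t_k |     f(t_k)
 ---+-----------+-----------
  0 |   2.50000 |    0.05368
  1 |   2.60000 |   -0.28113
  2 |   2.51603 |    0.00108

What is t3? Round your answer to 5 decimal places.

2.51635

t3 = 2.51603 − 0.00108·(2.51603 − 2.60000) / (0.00108 − (-0.28113))
   = 2.51603 − (-0.0000907)/(0.2822100) = 2.5163513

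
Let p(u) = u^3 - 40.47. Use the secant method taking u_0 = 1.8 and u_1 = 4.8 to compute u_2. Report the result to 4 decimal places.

p(1.8) = -34.638000, p(4.8) = 70.122000
u_2 = 4.800000 − 70.122000·(4.800000 − 1.800000) / (70.122000 − (-34.638000)) = 4.800000 − (210.366000)/(104.760000) = 2.791924

2.7919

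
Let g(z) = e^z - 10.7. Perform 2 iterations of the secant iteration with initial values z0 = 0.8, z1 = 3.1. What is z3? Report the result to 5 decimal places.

2.16555

g(0.8) = -8.4744591, g(3.1) = 11.4979513
z2 = 3.1000000 − 11.4979513·(3.1000000 − 0.8000000) / (11.4979513 − (-8.4744591)) = 3.1000000 − (26.4452879)/(19.9724104) = 1.7759090
g(1.7759090) = -4.7943528
z3 = 1.7759090 − (-4.7943528)·(1.7759090 − 3.1000000) / (-4.7943528 − 11.4979513) = 1.7759090 − (6.3481592)/(-16.2923041) = 2.1655506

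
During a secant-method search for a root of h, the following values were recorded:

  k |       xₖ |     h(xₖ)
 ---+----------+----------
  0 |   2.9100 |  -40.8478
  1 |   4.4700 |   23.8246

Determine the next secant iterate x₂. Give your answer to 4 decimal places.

3.8953

x₂ = 4.4700 − 23.8246·(4.4700 − 2.9100) / (23.8246 − (-40.8478))
   = 4.4700 − (37.166376)/(64.672400) = 3.895313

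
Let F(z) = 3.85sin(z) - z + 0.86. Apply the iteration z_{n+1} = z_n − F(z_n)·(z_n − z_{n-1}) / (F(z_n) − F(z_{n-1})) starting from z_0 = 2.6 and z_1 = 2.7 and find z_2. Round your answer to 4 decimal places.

2.6557

F(2.6) = 0.244680, F(2.7) = -0.194587
z_2 = 2.700000 − (-0.194587)·(2.700000 − 2.600000) / (-0.194587 − 0.244680) = 2.700000 − (-0.019459)/(-0.439268) = 2.655702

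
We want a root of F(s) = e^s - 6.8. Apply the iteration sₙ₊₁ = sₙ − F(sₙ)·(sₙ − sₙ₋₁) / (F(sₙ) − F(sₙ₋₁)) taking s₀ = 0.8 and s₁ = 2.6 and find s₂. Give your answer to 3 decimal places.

1.533

F(0.8) = -4.57446, F(2.6) = 6.66374
s₂ = 2.60000 − 6.66374·(2.60000 − 0.80000) / (6.66374 − (-4.57446)) = 2.60000 − (11.99473)/(11.23820) = 1.53268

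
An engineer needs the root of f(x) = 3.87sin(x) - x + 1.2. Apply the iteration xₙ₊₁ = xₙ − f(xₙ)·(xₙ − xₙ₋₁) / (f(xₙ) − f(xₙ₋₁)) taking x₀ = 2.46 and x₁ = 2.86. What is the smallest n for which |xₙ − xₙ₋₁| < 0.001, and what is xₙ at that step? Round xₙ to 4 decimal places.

f(2.46) = 1.178219, f(2.86) = -0.584581
x₂ = 2.860000 − (-0.584581)·(0.400000)/(-1.762800) = 2.727352;  |Δ| = 0.132648
f(2.727352) = 0.030305
x₃ = 2.727352 − 0.030305·(-0.132648)/(0.614887) = 2.733889;  |Δ| = 0.006538
f(2.733889) = 0.000573
x₄ = 2.733889 − 0.000573·(0.006538)/(-0.029732) = 2.734015;  |Δ| = 0.000126
|x₄ − x₃| = 0.000126 < 0.001

n = 4, xₙ = 2.7340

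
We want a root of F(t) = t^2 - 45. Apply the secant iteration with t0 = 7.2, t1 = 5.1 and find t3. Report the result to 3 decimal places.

F(7.2) = 6.84000, F(5.1) = -18.99000
t2 = 5.10000 − (-18.99000)·(5.10000 − 7.20000) / (-18.99000 − 6.84000) = 5.10000 − (39.87900)/(-25.83000) = 6.64390
F(6.64390) = -0.85856
t3 = 6.64390 − (-0.85856)·(6.64390 − 5.10000) / (-0.85856 − (-18.99000)) = 6.64390 − (-1.32553)/(18.13144) = 6.71701

6.717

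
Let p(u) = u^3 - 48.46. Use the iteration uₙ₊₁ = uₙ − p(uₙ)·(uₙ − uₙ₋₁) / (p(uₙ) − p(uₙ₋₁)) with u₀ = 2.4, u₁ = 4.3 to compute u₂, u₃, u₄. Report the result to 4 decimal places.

3.4019, 3.6053, 3.6487

p(2.4) = -34.636000, p(4.3) = 31.047000
u₂ = 4.300000 − 31.047000·(4.300000 − 2.400000) / (31.047000 − (-34.636000)) = 4.300000 − (58.989300)/(65.683000) = 3.401909
p(3.401909) = -9.089753
u₃ = 3.401909 − (-9.089753)·(3.401909 − 4.300000) / (-9.089753 − 31.047000) = 3.401909 − (8.163424)/(-40.136753) = 3.605299
p(3.605299) = -1.597656
u₄ = 3.605299 − (-1.597656)·(3.605299 − 3.401909) / (-1.597656 − (-9.089753)) = 3.605299 − (-0.324948)/(7.492097) = 3.648671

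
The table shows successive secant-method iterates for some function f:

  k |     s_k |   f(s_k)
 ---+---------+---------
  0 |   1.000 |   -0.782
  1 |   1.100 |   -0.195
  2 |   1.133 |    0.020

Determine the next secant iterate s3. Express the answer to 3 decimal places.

1.130

s3 = 1.133 − 0.020·(1.133 − 1.100) / (0.020 − (-0.195))
   = 1.133 − (0.00066)/(0.21500) = 1.12993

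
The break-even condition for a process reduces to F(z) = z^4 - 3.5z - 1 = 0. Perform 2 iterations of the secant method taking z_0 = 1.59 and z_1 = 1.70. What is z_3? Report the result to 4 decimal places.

F(1.59) = -0.173710, F(1.70) = 1.402100
z_2 = 1.700000 − 1.402100·(1.700000 − 1.590000) / (1.402100 − (-0.173710)) = 1.700000 − (0.154231)/(1.575810) = 1.602126
F(1.602126) = -0.018940
z_3 = 1.602126 − (-0.018940)·(1.602126 − 1.700000) / (-0.018940 − 1.402100) = 1.602126 − (0.001854)/(-1.421040) = 1.603430

1.6034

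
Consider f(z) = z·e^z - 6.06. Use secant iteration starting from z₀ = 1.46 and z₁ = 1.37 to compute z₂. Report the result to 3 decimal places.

f(1.46) = 0.22670, f(1.37) = -0.66857
z₂ = 1.37000 − (-0.66857)·(1.37000 − 1.46000) / (-0.66857 − 0.22670) = 1.37000 − (0.06017)/(-0.89527) = 1.43721

1.437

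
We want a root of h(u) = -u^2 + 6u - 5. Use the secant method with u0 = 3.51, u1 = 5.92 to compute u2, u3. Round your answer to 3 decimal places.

4.600, 4.919

h(3.51) = 3.73990, h(5.92) = -4.52640
u2 = 5.92000 − (-4.52640)·(5.92000 − 3.51000) / (-4.52640 − 3.73990) = 5.92000 − (-10.90862)/(-8.26630) = 4.60035
h(4.60035) = 1.43888
u3 = 4.60035 − 1.43888·(4.60035 − 5.92000) / (1.43888 − (-4.52640)) = 4.60035 − (-1.89882)/(5.96528) = 4.91866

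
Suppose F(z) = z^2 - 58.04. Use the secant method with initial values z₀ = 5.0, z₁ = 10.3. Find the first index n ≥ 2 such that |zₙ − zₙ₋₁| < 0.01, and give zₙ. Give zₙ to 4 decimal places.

F(5.0) = -33.040000, F(10.3) = 48.050000
z₂ = 10.300000 − 48.050000·(5.300000)/(81.090000) = 7.159477;  |Δ| = 3.140523
F(7.159477) = -6.781887
z₃ = 7.159477 − (-6.781887)·(-3.140523)/(-54.831887) = 7.547913;  |Δ| = 0.388436
F(7.547913) = -1.069009
z₄ = 7.547913 − (-1.069009)·(0.388436)/(5.712878) = 7.620598;  |Δ| = 0.072685
F(7.620598) = 0.033517
z₅ = 7.620598 − 0.033517·(0.072685)/(1.102526) = 7.618389;  |Δ| = 0.002210
|z₅ − z₄| = 0.002210 < 0.01

n = 5, zₙ = 7.6184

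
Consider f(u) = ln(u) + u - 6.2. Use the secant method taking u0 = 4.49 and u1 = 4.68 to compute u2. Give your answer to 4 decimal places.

4.6609

f(4.49) = -0.208147, f(4.68) = 0.023298
u2 = 4.680000 − 0.023298·(4.680000 − 4.490000) / (0.023298 − (-0.208147)) = 4.680000 − (0.004427)/(0.231445) = 4.660874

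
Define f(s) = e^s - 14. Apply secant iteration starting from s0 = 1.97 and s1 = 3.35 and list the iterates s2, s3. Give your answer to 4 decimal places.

2.4118, 2.5657

f(1.97) = -6.829324, f(3.35) = 14.502734
s2 = 3.350000 − 14.502734·(3.350000 − 1.970000) / (14.502734 − (-6.829324)) = 3.350000 − (20.013772)/(21.332057) = 2.411798
f(2.411798) = -2.845999
s3 = 2.411798 − (-2.845999)·(2.411798 − 3.350000) / (-2.845999 − 14.502734) = 2.411798 − (2.670121)/(-17.348732) = 2.565707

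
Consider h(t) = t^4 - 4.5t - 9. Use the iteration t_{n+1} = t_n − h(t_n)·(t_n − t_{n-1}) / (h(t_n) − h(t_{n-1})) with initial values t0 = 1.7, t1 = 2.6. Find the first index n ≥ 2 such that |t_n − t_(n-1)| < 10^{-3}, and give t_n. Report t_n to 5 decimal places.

n = 6, t_n = 2.06853

h(1.7) = -8.2979000, h(2.6) = 24.9976000
t2 = 2.6000000 − 24.9976000·(0.9000000)/(33.2955000) = 1.9242979;  |Δ| = 0.6757021
h(1.9242979) = -3.9477067
t3 = 1.9242979 − (-3.9477067)·(-0.6757021)/(-28.9453067) = 2.0164535;  |Δ| = 0.0921557
h(2.0164535) = -1.5409948
t4 = 2.0164535 − (-1.5409948)·(0.0921557)/(2.4067119) = 2.0754599;  |Δ| = 0.0590064
h(2.0754599) = 0.2152788
t5 = 2.0754599 − 0.2152788·(0.0590064)/(1.7562735) = 2.0682271;  |Δ| = 0.0072328
h(2.0682271) = -0.0094738
t6 = 2.0682271 − (-0.0094738)·(-0.0072328)/(-0.2247526) = 2.0685320;  |Δ| = 0.0003049
|t6 − t5| = 0.0003049 < 10^{-3}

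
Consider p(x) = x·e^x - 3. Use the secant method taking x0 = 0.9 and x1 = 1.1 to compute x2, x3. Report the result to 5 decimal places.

p(0.9) = -0.7863572, p(1.1) = 0.3045826
x2 = 1.1000000 − 0.3045826·(1.1000000 − 0.9000000) / (0.3045826 − (-0.7863572)) = 1.1000000 − (0.0609165)/(1.0909398) = 1.0441614
p(1.0441614) = -0.0335216
x3 = 1.0441614 − (-0.0335216)·(1.0441614 − 1.1000000) / (-0.0335216 − 0.3045826) = 1.0441614 − (0.0018718)/(-0.3381042) = 1.0496976

1.04416, 1.04970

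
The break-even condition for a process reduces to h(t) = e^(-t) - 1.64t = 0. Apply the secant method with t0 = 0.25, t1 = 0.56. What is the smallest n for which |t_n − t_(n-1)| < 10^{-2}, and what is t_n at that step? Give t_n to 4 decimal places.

n = 3, t_n = 0.4061

h(0.25) = 0.368801, h(0.56) = -0.347191
t2 = 0.560000 − (-0.347191)·(0.310000)/(-0.715992) = 0.409678;  |Δ| = 0.150322
h(0.409678) = -0.008008
t3 = 0.409678 − (-0.008008)·(-0.150322)/(0.339183) = 0.406129;  |Δ| = 0.003549
|t3 − t2| = 0.003549 < 10^{-2}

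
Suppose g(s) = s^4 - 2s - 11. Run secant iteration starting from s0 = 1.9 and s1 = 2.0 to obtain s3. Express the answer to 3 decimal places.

1.966

g(1.9) = -1.76790, g(2.0) = 1.00000
s2 = 2.00000 − 1.00000·(2.00000 − 1.90000) / (1.00000 − (-1.76790)) = 2.00000 − (0.10000)/(2.76790) = 1.96387
g(1.96387) = -0.05290
s3 = 1.96387 − (-0.05290)·(1.96387 − 2.00000) / (-0.05290 − 1.00000) = 1.96387 − (0.00191)/(-1.05290) = 1.96569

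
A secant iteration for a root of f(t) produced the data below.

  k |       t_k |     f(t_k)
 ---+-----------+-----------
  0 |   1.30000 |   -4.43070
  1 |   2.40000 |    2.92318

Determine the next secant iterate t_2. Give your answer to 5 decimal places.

1.96275

t_2 = 2.40000 − 2.92318·(2.40000 − 1.30000) / (2.92318 − (-4.43070))
   = 2.40000 − (3.2154980)/(7.3538800) = 1.9627481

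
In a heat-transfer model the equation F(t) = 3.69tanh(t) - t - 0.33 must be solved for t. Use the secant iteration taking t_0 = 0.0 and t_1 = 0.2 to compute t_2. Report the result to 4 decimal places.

0.1249

F(0.0) = -0.330000, F(0.2) = 0.198315
t_2 = 0.200000 − 0.198315·(0.200000 − 0.000000) / (0.198315 − (-0.330000)) = 0.200000 − (0.039663)/(0.528315) = 0.124925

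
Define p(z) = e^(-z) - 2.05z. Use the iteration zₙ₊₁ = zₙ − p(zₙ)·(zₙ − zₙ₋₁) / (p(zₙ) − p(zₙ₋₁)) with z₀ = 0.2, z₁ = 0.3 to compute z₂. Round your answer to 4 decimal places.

p(0.2) = 0.408731, p(0.3) = 0.125818
z₂ = 0.300000 − 0.125818·(0.300000 − 0.200000) / (0.125818 − 0.408731) = 0.300000 − (0.012582)/(-0.282913) = 0.344472

0.3445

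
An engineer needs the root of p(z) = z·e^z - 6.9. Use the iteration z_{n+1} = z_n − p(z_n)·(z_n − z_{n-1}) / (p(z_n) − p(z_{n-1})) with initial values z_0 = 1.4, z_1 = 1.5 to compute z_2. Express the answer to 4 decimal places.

p(1.4) = -1.222720, p(1.5) = -0.177466
z_2 = 1.500000 − (-0.177466)·(1.500000 − 1.400000) / (-0.177466 − (-1.222720)) = 1.500000 − (-0.017747)/(1.045254) = 1.516978

1.5170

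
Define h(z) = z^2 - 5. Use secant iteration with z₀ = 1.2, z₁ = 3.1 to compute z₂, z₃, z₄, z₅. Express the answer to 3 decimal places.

h(1.2) = -3.56000, h(3.1) = 4.61000
z₂ = 3.10000 − 4.61000·(3.10000 − 1.20000) / (4.61000 − (-3.56000)) = 3.10000 − (8.75900)/(8.17000) = 2.02791
h(2.02791) = -0.88759
z₃ = 2.02791 − (-0.88759)·(2.02791 − 3.10000) / (-0.88759 − 4.61000) = 2.02791 − (0.95158)/(-5.49759) = 2.20100
h(2.20100) = -0.15561
z₄ = 2.20100 − (-0.15561)·(2.20100 − 2.02791) / (-0.15561 − (-0.88759)) = 2.20100 − (-0.02693)/(0.73198) = 2.23779
h(2.23779) = 0.00772
z₅ = 2.23779 − 0.00772·(2.23779 − 2.20100) / (0.00772 − (-0.15561)) = 2.23779 − (0.00028)/(0.16333) = 2.23605

2.028, 2.201, 2.238, 2.236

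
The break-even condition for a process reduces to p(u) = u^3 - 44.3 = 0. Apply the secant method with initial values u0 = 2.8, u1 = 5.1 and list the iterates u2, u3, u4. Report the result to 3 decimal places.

p(2.8) = -22.34800, p(5.1) = 88.35100
u2 = 5.10000 − 88.35100·(5.10000 − 2.80000) / (88.35100 − (-22.34800)) = 5.10000 − (203.20730)/(110.69900) = 3.26433
p(3.26433) = -9.51592
u3 = 3.26433 − (-9.51592)·(3.26433 − 5.10000) / (-9.51592 − 88.35100) = 3.26433 − (17.46813)/(-97.86692) = 3.44281
p(3.44281) = -3.49242
u4 = 3.44281 − (-3.49242)·(3.44281 − 3.26433) / (-3.49242 − (-9.51592)) = 3.44281 − (-0.62336)/(6.02350) = 3.54630

3.264, 3.443, 3.546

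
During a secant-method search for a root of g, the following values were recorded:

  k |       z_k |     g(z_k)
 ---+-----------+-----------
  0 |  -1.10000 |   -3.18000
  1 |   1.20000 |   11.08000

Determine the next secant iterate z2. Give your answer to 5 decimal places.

z2 = 1.20000 − 11.08000·(1.20000 − (-1.10000)) / (11.08000 − (-3.18000))
   = 1.20000 − (25.4840000)/(14.2600000) = -0.5870968

-0.58710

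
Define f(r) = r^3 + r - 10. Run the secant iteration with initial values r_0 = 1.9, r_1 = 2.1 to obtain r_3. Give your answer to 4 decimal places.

1.9998

f(1.9) = -1.241000, f(2.1) = 1.361000
r_2 = 2.100000 − 1.361000·(2.100000 − 1.900000) / (1.361000 − (-1.241000)) = 2.100000 − (0.272200)/(2.602000) = 1.995388
f(1.995388) = -0.059826
r_3 = 1.995388 − (-0.059826)·(1.995388 − 2.100000) / (-0.059826 − 1.361000) = 1.995388 − (0.006259)/(-1.420826) = 1.999793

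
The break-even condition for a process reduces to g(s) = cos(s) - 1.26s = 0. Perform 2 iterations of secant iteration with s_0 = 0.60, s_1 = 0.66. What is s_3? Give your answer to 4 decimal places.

0.6377

g(0.60) = 0.069336, g(0.66) = -0.041608
s_2 = 0.660000 − (-0.041608)·(0.660000 − 0.600000) / (-0.041608 − 0.069336) = 0.660000 − (-0.002496)/(-0.110943) = 0.637498
g(0.637498) = 0.000340
s_3 = 0.637498 − 0.000340·(0.637498 − 0.660000) / (0.000340 − (-0.041608)) = 0.637498 − (-0.000008)/(0.041948) = 0.637680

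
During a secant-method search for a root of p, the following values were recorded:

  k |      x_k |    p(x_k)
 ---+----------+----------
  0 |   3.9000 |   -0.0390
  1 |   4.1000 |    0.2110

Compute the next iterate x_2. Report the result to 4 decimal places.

x_2 = 4.1000 − 0.2110·(4.1000 − 3.9000) / (0.2110 − (-0.0390))
   = 4.1000 − (0.042200)/(0.250000) = 3.931200

3.9312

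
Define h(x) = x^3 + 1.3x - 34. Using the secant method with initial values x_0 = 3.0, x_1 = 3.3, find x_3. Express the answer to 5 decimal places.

h(3.0) = -3.1000000, h(3.3) = 6.2270000
x_2 = 3.3000000 − 6.2270000·(3.3000000 − 3.0000000) / (6.2270000 − (-3.1000000)) = 3.3000000 − (1.8681000)/(9.3270000) = 3.0997105
h(3.0997105) = -0.1877213
x_3 = 3.0997105 − (-0.1877213)·(3.0997105 − 3.3000000) / (-0.1877213 − 6.2270000) = 3.0997105 − (0.0375986)/(-6.4147213) = 3.1055718

3.10557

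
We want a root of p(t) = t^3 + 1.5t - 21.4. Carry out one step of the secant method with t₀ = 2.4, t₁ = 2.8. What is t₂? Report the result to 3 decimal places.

p(2.4) = -3.97600, p(2.8) = 4.75200
t₂ = 2.80000 − 4.75200·(2.80000 − 2.40000) / (4.75200 − (-3.97600)) = 2.80000 − (1.90080)/(8.72800) = 2.58222

2.582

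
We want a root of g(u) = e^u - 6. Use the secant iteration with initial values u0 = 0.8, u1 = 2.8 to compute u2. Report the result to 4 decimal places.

1.3309

g(0.8) = -3.774459, g(2.8) = 10.444647
u2 = 2.800000 − 10.444647·(2.800000 − 0.800000) / (10.444647 − (-3.774459)) = 2.800000 − (20.889294)/(14.219106) = 1.330900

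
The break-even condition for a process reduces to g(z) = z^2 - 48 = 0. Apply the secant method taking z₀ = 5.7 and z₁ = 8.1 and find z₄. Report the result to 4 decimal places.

g(5.7) = -15.510000, g(8.1) = 17.610000
z₂ = 8.100000 − 17.610000·(8.100000 − 5.700000) / (17.610000 − (-15.510000)) = 8.100000 − (42.264000)/(33.120000) = 6.823913
g(6.823913) = -1.434211
z₃ = 6.823913 − (-1.434211)·(6.823913 − 8.100000) / (-1.434211 − 17.610000) = 6.823913 − (1.830178)/(-19.044211) = 6.920015
g(6.920015) = -0.113398
z₄ = 6.920015 − (-0.113398)·(6.920015 − 6.823913) / (-0.113398 − (-1.434211)) = 6.920015 − (-0.010898)/(1.320812) = 6.928265

6.9283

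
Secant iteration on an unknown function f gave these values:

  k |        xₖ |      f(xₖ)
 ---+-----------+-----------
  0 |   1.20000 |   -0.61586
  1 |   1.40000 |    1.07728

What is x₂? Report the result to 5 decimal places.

1.27275

x₂ = 1.40000 − 1.07728·(1.40000 − 1.20000) / (1.07728 − (-0.61586))
   = 1.40000 − (0.2154560)/(1.6931400) = 1.2727477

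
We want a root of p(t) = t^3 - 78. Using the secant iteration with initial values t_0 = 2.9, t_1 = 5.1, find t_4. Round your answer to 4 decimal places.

4.2762

p(2.9) = -53.611000, p(5.1) = 54.651000
t_2 = 5.100000 − 54.651000·(5.100000 − 2.900000) / (54.651000 − (-53.611000)) = 5.100000 − (120.232200)/(108.262000) = 3.989433
p(3.989433) = -14.505875
t_3 = 3.989433 − (-14.505875)·(3.989433 − 5.100000) / (-14.505875 − 54.651000) = 3.989433 − (16.109746)/(-69.156875) = 4.222378
p(4.222378) = -2.721435
t_4 = 4.222378 − (-2.721435)·(4.222378 − 3.989433) / (-2.721435 − (-14.505875)) = 4.222378 − (-0.633945)/(11.784440) = 4.276173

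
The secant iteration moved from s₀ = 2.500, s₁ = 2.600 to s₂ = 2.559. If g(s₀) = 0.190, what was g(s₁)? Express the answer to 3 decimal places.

-0.132

The secant line through (2.500, 0.190) and (2.600, g(s₁)) crosses zero at s₂ = 2.559.
So (2.500, 0.190), (2.600, g(s₁)), (2.559, 0) are collinear:
g(s₁) = 0.190 · (2.600 − 2.559) / (2.500 − 2.559) = 0.190 · (0.04100)/(-0.05900) = -0.13203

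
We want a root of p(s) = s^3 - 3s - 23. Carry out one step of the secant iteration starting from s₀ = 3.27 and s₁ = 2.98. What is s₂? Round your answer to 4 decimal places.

p(3.27) = 2.155783, p(2.98) = -5.476408
s₂ = 2.980000 − (-5.476408)·(2.980000 − 3.270000) / (-5.476408 − 2.155783) = 2.980000 − (1.588158)/(-7.632191) = 3.188087

3.1881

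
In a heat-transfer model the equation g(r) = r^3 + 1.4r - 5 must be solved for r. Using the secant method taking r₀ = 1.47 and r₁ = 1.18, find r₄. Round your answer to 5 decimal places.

g(1.47) = 0.2345230, g(1.18) = -1.7049680
r₂ = 1.1800000 − (-1.7049680)·(1.1800000 − 1.4700000) / (-1.7049680 − 0.2345230) = 1.1800000 − (0.4944407)/(-1.9394910) = 1.4349332
g(1.4349332) = -0.0365180
r₃ = 1.4349332 − (-0.0365180)·(1.4349332 − 1.1800000) / (-0.0365180 − (-1.7049680)) = 1.4349332 − (-0.0093097)/(1.6684500) = 1.4405131
g(1.4405131) = 0.0058951
r₄ = 1.4405131 − 0.0058951·(1.4405131 − 1.4349332) / (0.0058951 − (-0.0365180)) = 1.4405131 − (0.0000329)/(0.0424131) = 1.4397375

1.43974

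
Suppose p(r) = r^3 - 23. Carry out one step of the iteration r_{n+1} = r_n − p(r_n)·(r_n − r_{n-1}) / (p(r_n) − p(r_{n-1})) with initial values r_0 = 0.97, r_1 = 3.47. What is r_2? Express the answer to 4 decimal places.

2.3211

p(0.97) = -22.087327, p(3.47) = 18.781923
r_2 = 3.470000 − 18.781923·(3.470000 − 0.970000) / (18.781923 − (-22.087327)) = 3.470000 − (46.954808)/(40.869250) = 2.321097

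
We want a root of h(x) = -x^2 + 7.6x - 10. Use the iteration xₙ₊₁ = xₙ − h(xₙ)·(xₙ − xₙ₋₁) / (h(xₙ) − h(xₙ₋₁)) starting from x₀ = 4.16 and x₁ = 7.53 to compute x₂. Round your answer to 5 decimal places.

5.21389

h(4.16) = 4.3104000, h(7.53) = -9.4729000
x₂ = 7.5300000 − (-9.4729000)·(7.5300000 − 4.1600000) / (-9.4729000 − 4.3104000) = 7.5300000 − (-31.9236730)/(-13.7833000) = 5.2138875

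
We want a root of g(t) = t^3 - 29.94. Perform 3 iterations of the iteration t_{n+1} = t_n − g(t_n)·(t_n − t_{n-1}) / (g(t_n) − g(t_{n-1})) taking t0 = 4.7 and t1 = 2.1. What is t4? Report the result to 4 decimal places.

3.0754

g(4.7) = 73.883000, g(2.1) = -20.679000
t2 = 2.100000 − (-20.679000)·(2.100000 − 4.700000) / (-20.679000 − 73.883000) = 2.100000 − (53.765400)/(-94.562000) = 2.668573
g(2.668573) = -10.936340
t3 = 2.668573 − (-10.936340)·(2.668573 − 2.100000) / (-10.936340 − (-20.679000)) = 2.668573 − (-6.218107)/(9.742660) = 3.306808
g(3.306808) = 6.219878
t4 = 3.306808 − 6.219878·(3.306808 − 2.668573) / (6.219878 − (-10.936340)) = 3.306808 − (3.969744)/(17.156218) = 3.075420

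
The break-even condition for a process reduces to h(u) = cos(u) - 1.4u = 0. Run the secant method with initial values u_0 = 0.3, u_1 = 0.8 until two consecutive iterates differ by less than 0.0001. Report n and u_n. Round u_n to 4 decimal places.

h(0.3) = 0.535336, h(0.8) = -0.423293
u_2 = 0.800000 − (-0.423293)·(0.500000)/(-0.958630) = 0.579220;  |Δ| = 0.220780
h(0.579220) = 0.025983
u_3 = 0.579220 − 0.025983·(-0.220780)/(0.449276) = 0.591988;  |Δ| = 0.012768
h(0.591988) = 0.001050
u_4 = 0.591988 − 0.001050·(0.012768)/(-0.024932) = 0.592526;  |Δ| = 0.000538
h(0.592526) = -0.000003
u_5 = 0.592526 − (-0.000003)·(0.000538)/(-0.001053) = 0.592524;  |Δ| = 0.000002
|u_5 − u_4| = 0.000002 < 0.0001

n = 5, u_n = 0.5925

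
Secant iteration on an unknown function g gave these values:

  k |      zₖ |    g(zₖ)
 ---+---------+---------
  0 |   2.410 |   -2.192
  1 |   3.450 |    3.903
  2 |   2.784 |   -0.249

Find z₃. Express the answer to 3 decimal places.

z₃ = 2.784 − (-0.249)·(2.784 − 3.450) / (-0.249 − 3.903)
   = 2.784 − (0.16583)/(-4.15200) = 2.82394

2.824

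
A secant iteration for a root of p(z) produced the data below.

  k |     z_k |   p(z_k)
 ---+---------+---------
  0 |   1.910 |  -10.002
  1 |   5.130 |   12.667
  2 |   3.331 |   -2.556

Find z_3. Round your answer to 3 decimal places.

z_3 = 3.331 − (-2.556)·(3.331 − 5.130) / (-2.556 − 12.667)
   = 3.331 − (4.59824)/(-15.22300) = 3.63306

3.633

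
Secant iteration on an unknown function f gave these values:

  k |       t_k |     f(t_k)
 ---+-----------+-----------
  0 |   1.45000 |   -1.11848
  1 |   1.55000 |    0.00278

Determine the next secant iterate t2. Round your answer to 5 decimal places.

1.54975

t2 = 1.55000 − 0.00278·(1.55000 − 1.45000) / (0.00278 − (-1.11848))
   = 1.55000 − (0.0002780)/(1.1212600) = 1.5497521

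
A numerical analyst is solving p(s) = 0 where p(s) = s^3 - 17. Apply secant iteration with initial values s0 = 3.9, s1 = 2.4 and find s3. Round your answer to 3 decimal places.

2.576

p(3.9) = 42.31900, p(2.4) = -3.17600
s2 = 2.40000 − (-3.17600)·(2.40000 − 3.90000) / (-3.17600 − 42.31900) = 2.40000 − (4.76400)/(-45.49500) = 2.50471
p(2.50471) = -1.28643
s3 = 2.50471 − (-1.28643)·(2.50471 − 2.40000) / (-1.28643 − (-3.17600)) = 2.50471 − (-0.13471)/(1.88957) = 2.57601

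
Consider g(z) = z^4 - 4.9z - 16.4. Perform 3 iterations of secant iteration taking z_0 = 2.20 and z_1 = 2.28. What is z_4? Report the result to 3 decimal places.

2.293

g(2.20) = -3.75440, g(2.28) = -0.54864
z_2 = 2.28000 − (-0.54864)·(2.28000 − 2.20000) / (-0.54864 − (-3.75440)) = 2.28000 − (-0.04389)/(3.20576) = 2.29369
g(2.29369) = 0.03924
z_3 = 2.29369 − 0.03924·(2.29369 − 2.28000) / (0.03924 − (-0.54864)) = 2.29369 − (0.00054)/(0.58788) = 2.29278
g(2.29278) = -0.00037
z_4 = 2.29278 − (-0.00037)·(2.29278 − 2.29369) / (-0.00037 − 0.03924) = 2.29278 − (0.00000)/(-0.03961) = 2.29279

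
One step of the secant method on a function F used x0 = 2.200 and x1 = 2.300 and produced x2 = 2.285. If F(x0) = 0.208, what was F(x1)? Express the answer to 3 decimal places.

-0.037

The secant line through (2.200, 0.208) and (2.300, F(x1)) crosses zero at x2 = 2.285.
So (2.200, 0.208), (2.300, F(x1)), (2.285, 0) are collinear:
F(x1) = 0.208 · (2.300 − 2.285) / (2.200 − 2.285) = 0.208 · (0.01500)/(-0.08500) = -0.03671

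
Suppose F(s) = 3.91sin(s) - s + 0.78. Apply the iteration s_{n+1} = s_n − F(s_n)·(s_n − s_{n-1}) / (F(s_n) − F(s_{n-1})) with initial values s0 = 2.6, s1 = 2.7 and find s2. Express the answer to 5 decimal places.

2.64400

F(2.6) = 0.1956104, F(2.7) = -0.2489447
s2 = 2.7000000 − (-0.2489447)·(2.7000000 − 2.6000000) / (-0.2489447 − 0.1956104) = 2.7000000 − (-0.0248945)/(-0.4445550) = 2.6440014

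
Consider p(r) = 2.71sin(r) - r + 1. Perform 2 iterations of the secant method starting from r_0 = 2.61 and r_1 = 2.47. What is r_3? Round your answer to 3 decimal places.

p(2.61) = -0.23628, p(2.47) = 0.21625
r_2 = 2.47000 − 0.21625·(2.47000 − 2.61000) / (0.21625 − (-0.23628)) = 2.47000 − (-0.03028)/(0.45254) = 2.53690
p(2.53690) = 0.00375
r_3 = 2.53690 − 0.00375·(2.53690 − 2.47000) / (0.00375 − 0.21625) = 2.53690 − (0.00025)/(-0.21250) = 2.53808

2.538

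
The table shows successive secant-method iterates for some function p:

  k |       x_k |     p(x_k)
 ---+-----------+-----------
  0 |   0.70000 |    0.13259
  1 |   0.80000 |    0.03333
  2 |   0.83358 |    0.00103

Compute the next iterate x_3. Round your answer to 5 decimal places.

0.83465

x_3 = 0.83358 − 0.00103·(0.83358 − 0.80000) / (0.00103 − 0.03333)
   = 0.83358 − (0.0000346)/(-0.0323000) = 0.8346508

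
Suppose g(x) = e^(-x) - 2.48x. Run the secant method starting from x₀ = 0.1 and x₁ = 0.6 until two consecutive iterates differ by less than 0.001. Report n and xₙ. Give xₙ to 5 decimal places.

g(0.1) = 0.6568374, g(0.6) = -0.9391884
x₂ = 0.6000000 − (-0.9391884)·(0.5000000)/(-1.5960258) = 0.3057728;  |Δ| = 0.2942272
g(0.3057728) = -0.0217626
x₃ = 0.3057728 − (-0.0217626)·(-0.2942272)/(0.9174257) = 0.2987933;  |Δ| = 0.0069795
g(0.2987933) = 0.0007052
x₄ = 0.2987933 − 0.0007052·(-0.0069795)/(0.0224679) = 0.2990124;  |Δ| = 0.0002191
|x₄ − x₃| = 0.0002191 < 0.001

n = 4, xₙ = 0.29901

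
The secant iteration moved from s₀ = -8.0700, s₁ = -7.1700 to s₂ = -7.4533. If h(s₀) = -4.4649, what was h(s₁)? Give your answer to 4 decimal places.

2.0511

The secant line through (-8.0700, -4.4649) and (-7.1700, h(s₁)) crosses zero at s₂ = -7.4533.
So (-8.0700, -4.4649), (-7.1700, h(s₁)), (-7.4533, 0) are collinear:
h(s₁) = -4.4649 · (-7.1700 − (-7.4533)) / (-8.0700 − (-7.4533)) = -4.4649 · (0.283300)/(-0.616700) = 2.051088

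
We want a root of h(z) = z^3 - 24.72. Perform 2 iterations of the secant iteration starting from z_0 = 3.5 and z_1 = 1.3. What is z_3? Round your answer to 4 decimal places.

3.2924

h(3.5) = 18.155000, h(1.3) = -22.523000
z_2 = 1.300000 − (-22.523000)·(1.300000 − 3.500000) / (-22.523000 − 18.155000) = 1.300000 − (49.550600)/(-40.678000) = 2.518118
h(2.518118) = -8.752821
z_3 = 2.518118 − (-8.752821)·(2.518118 − 1.300000) / (-8.752821 − (-22.523000)) = 2.518118 − (-10.661969)/(13.770179) = 3.292398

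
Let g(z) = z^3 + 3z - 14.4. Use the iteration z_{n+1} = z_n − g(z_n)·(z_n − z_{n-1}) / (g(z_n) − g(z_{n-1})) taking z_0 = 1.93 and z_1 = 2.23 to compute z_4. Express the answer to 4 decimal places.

2.0264

g(1.93) = -1.420943, g(2.23) = 3.379567
z_2 = 2.230000 − 3.379567·(2.230000 − 1.930000) / (3.379567 − (-1.420943)) = 2.230000 − (1.013870)/(4.800510) = 2.018800
g(2.018800) = -0.115880
z_3 = 2.018800 − (-0.115880)·(2.018800 − 2.230000) / (-0.115880 − 3.379567) = 2.018800 − (0.024474)/(-3.495447) = 2.025801
g(2.025801) = -0.008971
z_4 = 2.025801 − (-0.008971)·(2.025801 − 2.018800) / (-0.008971 − (-0.115880)) = 2.025801 − (-0.000063)/(0.106909) = 2.026389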